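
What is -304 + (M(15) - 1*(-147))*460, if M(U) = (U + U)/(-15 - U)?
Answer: 66856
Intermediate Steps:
M(U) = 2*U/(-15 - U) (M(U) = (2*U)/(-15 - U) = 2*U/(-15 - U))
-304 + (M(15) - 1*(-147))*460 = -304 + (-2*15/(15 + 15) - 1*(-147))*460 = -304 + (-2*15/30 + 147)*460 = -304 + (-2*15*1/30 + 147)*460 = -304 + (-1 + 147)*460 = -304 + 146*460 = -304 + 67160 = 66856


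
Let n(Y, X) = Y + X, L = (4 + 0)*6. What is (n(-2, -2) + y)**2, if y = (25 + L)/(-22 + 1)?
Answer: 361/9 ≈ 40.111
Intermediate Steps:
L = 24 (L = 4*6 = 24)
n(Y, X) = X + Y
y = -7/3 (y = (25 + 24)/(-22 + 1) = 49/(-21) = 49*(-1/21) = -7/3 ≈ -2.3333)
(n(-2, -2) + y)**2 = ((-2 - 2) - 7/3)**2 = (-4 - 7/3)**2 = (-19/3)**2 = 361/9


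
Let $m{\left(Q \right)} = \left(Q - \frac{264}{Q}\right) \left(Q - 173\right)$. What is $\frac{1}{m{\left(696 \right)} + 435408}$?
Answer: $\frac{29}{23177311} \approx 1.2512 \cdot 10^{-6}$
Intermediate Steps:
$m{\left(Q \right)} = \left(-173 + Q\right) \left(Q - \frac{264}{Q}\right)$ ($m{\left(Q \right)} = \left(Q - \frac{264}{Q}\right) \left(-173 + Q\right) = \left(-173 + Q\right) \left(Q - \frac{264}{Q}\right)$)
$\frac{1}{m{\left(696 \right)} + 435408} = \frac{1}{\left(-264 + 696^{2} - 120408 + \frac{45672}{696}\right) + 435408} = \frac{1}{\left(-264 + 484416 - 120408 + 45672 \cdot \frac{1}{696}\right) + 435408} = \frac{1}{\left(-264 + 484416 - 120408 + \frac{1903}{29}\right) + 435408} = \frac{1}{\frac{10550479}{29} + 435408} = \frac{1}{\frac{23177311}{29}} = \frac{29}{23177311}$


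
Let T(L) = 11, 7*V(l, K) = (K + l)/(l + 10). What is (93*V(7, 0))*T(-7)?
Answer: 1023/17 ≈ 60.176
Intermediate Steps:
V(l, K) = (K + l)/(7*(10 + l)) (V(l, K) = ((K + l)/(l + 10))/7 = ((K + l)/(10 + l))/7 = (K + l)/(7*(10 + l)))
(93*V(7, 0))*T(-7) = (93*((0 + 7)/(7*(10 + 7))))*11 = (93*((⅐)*7/17))*11 = (93*((⅐)*(1/17)*7))*11 = (93*(1/17))*11 = (93/17)*11 = 1023/17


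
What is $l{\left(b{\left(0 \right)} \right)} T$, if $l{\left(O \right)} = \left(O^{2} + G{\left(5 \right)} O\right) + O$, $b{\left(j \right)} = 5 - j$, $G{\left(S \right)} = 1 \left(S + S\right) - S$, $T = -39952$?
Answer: $-2197360$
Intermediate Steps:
$G{\left(S \right)} = S$ ($G{\left(S \right)} = 1 \cdot 2 S - S = 2 S - S = S$)
$l{\left(O \right)} = O^{2} + 6 O$ ($l{\left(O \right)} = \left(O^{2} + 5 O\right) + O = O^{2} + 6 O$)
$l{\left(b{\left(0 \right)} \right)} T = \left(5 - 0\right) \left(6 + \left(5 - 0\right)\right) \left(-39952\right) = \left(5 + 0\right) \left(6 + \left(5 + 0\right)\right) \left(-39952\right) = 5 \left(6 + 5\right) \left(-39952\right) = 5 \cdot 11 \left(-39952\right) = 55 \left(-39952\right) = -2197360$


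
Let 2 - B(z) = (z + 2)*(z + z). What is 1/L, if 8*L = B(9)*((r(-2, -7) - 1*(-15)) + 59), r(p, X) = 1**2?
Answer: -2/3675 ≈ -0.00054422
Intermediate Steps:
r(p, X) = 1
B(z) = 2 - 2*z*(2 + z) (B(z) = 2 - (z + 2)*(z + z) = 2 - (2 + z)*2*z = 2 - 2*z*(2 + z))
L = -3675/2 (L = ((2 - 4*9 - 2*9**2)*((1 - 1*(-15)) + 59))/8 = ((2 - 36 - 2*81)*((1 + 15) + 59))/8 = ((2 - 36 - 162)*(16 + 59))/8 = (-196*75)/8 = (1/8)*(-14700) = -3675/2 ≈ -1837.5)
1/L = 1/(-3675/2) = -2/3675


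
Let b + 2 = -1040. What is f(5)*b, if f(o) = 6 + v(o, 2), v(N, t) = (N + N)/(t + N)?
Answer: -54184/7 ≈ -7740.6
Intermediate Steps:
b = -1042 (b = -2 - 1040 = -1042)
v(N, t) = 2*N/(N + t) (v(N, t) = (2*N)/(N + t) = 2*N/(N + t))
f(o) = 6 + 2*o/(2 + o) (f(o) = 6 + 2*o/(o + 2) = 6 + 2*o/(2 + o))
f(5)*b = (4*(3 + 2*5)/(2 + 5))*(-1042) = (4*(3 + 10)/7)*(-1042) = (4*(⅐)*13)*(-1042) = (52/7)*(-1042) = -54184/7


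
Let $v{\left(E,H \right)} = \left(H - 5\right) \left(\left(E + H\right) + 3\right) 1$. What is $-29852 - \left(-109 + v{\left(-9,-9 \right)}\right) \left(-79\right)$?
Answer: $-21873$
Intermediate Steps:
$v{\left(E,H \right)} = \left(-5 + H\right) \left(3 + E + H\right)$ ($v{\left(E,H \right)} = \left(-5 + H\right) \left(3 + E + H\right) 1 = \left(-5 + H\right) \left(3 + E + H\right)$)
$-29852 - \left(-109 + v{\left(-9,-9 \right)}\right) \left(-79\right) = -29852 - \left(-109 - \left(-129 - 81\right)\right) \left(-79\right) = -29852 - \left(-109 + \left(-15 + 81 + 45 + 18 + 81\right)\right) \left(-79\right) = -29852 - \left(-109 + 210\right) \left(-79\right) = -29852 - 101 \left(-79\right) = -29852 - -7979 = -29852 + 7979 = -21873$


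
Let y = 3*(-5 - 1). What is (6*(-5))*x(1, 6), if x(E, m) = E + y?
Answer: 510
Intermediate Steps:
y = -18 (y = 3*(-6) = -18)
x(E, m) = -18 + E (x(E, m) = E - 18 = -18 + E)
(6*(-5))*x(1, 6) = (6*(-5))*(-18 + 1) = -30*(-17) = 510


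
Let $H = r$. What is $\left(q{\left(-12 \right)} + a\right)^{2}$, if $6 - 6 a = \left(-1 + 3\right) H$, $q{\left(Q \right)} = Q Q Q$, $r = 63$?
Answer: $3055504$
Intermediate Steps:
$H = 63$
$q{\left(Q \right)} = Q^{3}$ ($q{\left(Q \right)} = Q^{2} Q = Q^{3}$)
$a = -20$ ($a = 1 - \frac{\left(-1 + 3\right) 63}{6} = 1 - \frac{2 \cdot 63}{6} = 1 - 21 = -20$)
$\left(q{\left(-12 \right)} + a\right)^{2} = \left(\left(-12\right)^{3} - 20\right)^{2} = \left(-1728 - 20\right)^{2} = \left(-1748\right)^{2} = 3055504$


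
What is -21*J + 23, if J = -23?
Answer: 506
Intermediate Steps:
-21*J + 23 = -21*(-23) + 23 = 483 + 23 = 506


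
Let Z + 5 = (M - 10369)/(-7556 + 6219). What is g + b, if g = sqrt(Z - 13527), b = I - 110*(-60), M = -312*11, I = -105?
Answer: 6495 + I*sqrt(24170931771)/1337 ≈ 6495.0 + 116.28*I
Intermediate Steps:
M = -3432
Z = 7116/1337 (Z = -5 + (-3432 - 10369)/(-7556 + 6219) = -5 - 13801/(-1337) = -5 - 13801*(-1/1337) = -5 + 13801/1337 = 7116/1337 ≈ 5.3224)
b = 6495 (b = -105 - 110*(-60) = -105 + 6600 = 6495)
g = I*sqrt(24170931771)/1337 (g = sqrt(7116/1337 - 13527) = sqrt(-18078483/1337) = I*sqrt(24170931771)/1337 ≈ 116.28*I)
g + b = I*sqrt(24170931771)/1337 + 6495 = 6495 + I*sqrt(24170931771)/1337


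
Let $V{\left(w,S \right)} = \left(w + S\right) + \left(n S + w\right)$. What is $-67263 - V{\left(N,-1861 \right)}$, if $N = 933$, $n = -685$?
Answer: $-1342053$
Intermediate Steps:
$V{\left(w,S \right)} = - 684 S + 2 w$ ($V{\left(w,S \right)} = \left(w + S\right) - \left(- w + 685 S\right) = \left(S + w\right) - \left(- w + 685 S\right) = - 684 S + 2 w$)
$-67263 - V{\left(N,-1861 \right)} = -67263 - \left(\left(-684\right) \left(-1861\right) + 2 \cdot 933\right) = -67263 - \left(1272924 + 1866\right) = -67263 - 1274790 = -1342053$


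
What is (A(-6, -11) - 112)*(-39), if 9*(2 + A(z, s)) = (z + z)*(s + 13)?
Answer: 4550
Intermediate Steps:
A(z, s) = -2 + 2*z*(13 + s)/9 (A(z, s) = -2 + ((z + z)*(s + 13))/9 = -2 + ((2*z)*(13 + s))/9 = -2 + (2*z*(13 + s))/9 = -2 + 2*z*(13 + s)/9)
(A(-6, -11) - 112)*(-39) = ((-2 + (26/9)*(-6) + (2/9)*(-11)*(-6)) - 112)*(-39) = ((-2 - 52/3 + 44/3) - 112)*(-39) = (-14/3 - 112)*(-39) = -350/3*(-39) = 4550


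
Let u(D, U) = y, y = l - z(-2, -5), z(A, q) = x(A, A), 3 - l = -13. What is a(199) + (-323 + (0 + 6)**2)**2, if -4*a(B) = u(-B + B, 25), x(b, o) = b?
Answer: 164729/2 ≈ 82365.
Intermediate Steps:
l = 16 (l = 3 - 1*(-13) = 3 + 13 = 16)
z(A, q) = A
y = 18 (y = 16 - 1*(-2) = 16 + 2 = 18)
u(D, U) = 18
a(B) = -9/2 (a(B) = -1/4*18 = -9/2)
a(199) + (-323 + (0 + 6)**2)**2 = -9/2 + (-323 + (0 + 6)**2)**2 = -9/2 + (-323 + 6**2)**2 = -9/2 + (-323 + 36)**2 = -9/2 + (-287)**2 = -9/2 + 82369 = 164729/2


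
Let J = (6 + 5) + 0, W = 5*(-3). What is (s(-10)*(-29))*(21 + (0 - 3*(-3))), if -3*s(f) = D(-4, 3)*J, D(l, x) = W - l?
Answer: -35090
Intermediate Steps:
W = -15
D(l, x) = -15 - l
J = 11 (J = 11 + 0 = 11)
s(f) = 121/3 (s(f) = -(-15 - 1*(-4))*11/3 = -(-15 + 4)*11/3 = -(-11)*11/3 = -⅓*(-121) = 121/3)
(s(-10)*(-29))*(21 + (0 - 3*(-3))) = ((121/3)*(-29))*(21 + (0 - 3*(-3))) = -3509*(21 + (0 + 9))/3 = -3509*(21 + 9)/3 = -3509/3*30 = -35090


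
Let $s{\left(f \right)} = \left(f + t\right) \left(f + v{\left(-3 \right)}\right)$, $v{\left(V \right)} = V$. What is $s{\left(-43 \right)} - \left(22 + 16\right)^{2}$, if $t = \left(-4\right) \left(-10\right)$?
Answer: $-1306$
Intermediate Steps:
$t = 40$
$s{\left(f \right)} = \left(-3 + f\right) \left(40 + f\right)$ ($s{\left(f \right)} = \left(f + 40\right) \left(f - 3\right) = \left(40 + f\right) \left(-3 + f\right) = \left(-3 + f\right) \left(40 + f\right)$)
$s{\left(-43 \right)} - \left(22 + 16\right)^{2} = \left(-120 + \left(-43\right)^{2} + 37 \left(-43\right)\right) - \left(22 + 16\right)^{2} = \left(-120 + 1849 - 1591\right) - 38^{2} = 138 - 1444 = -1306$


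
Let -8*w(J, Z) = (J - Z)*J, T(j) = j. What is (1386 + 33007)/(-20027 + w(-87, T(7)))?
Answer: -137572/84197 ≈ -1.6339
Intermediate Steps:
w(J, Z) = -J*(J - Z)/8 (w(J, Z) = -(J - Z)*J/8 = -J*(J - Z)/8)
(1386 + 33007)/(-20027 + w(-87, T(7))) = (1386 + 33007)/(-20027 + (⅛)*(-87)*(7 - 1*(-87))) = 34393/(-20027 + (⅛)*(-87)*(7 + 87)) = 34393/(-20027 + (⅛)*(-87)*94) = 34393/(-20027 - 4089/4) = 34393/(-84197/4) = 34393*(-4/84197) = -137572/84197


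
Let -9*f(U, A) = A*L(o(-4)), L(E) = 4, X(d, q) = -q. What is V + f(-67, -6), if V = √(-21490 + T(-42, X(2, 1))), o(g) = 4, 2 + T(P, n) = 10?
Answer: 8/3 + I*√21482 ≈ 2.6667 + 146.57*I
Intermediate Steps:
T(P, n) = 8 (T(P, n) = -2 + 10 = 8)
f(U, A) = -4*A/9 (f(U, A) = -A*4/9 = -4*A/9)
V = I*√21482 (V = √(-21490 + 8) = √(-21482) = I*√21482 ≈ 146.57*I)
V + f(-67, -6) = I*√21482 - 4/9*(-6) = I*√21482 + 8/3 = 8/3 + I*√21482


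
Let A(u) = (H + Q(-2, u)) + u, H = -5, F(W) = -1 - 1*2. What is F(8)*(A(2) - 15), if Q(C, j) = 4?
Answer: 42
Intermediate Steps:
F(W) = -3 (F(W) = -1 - 2 = -3)
A(u) = -1 + u (A(u) = (-5 + 4) + u = -1 + u)
F(8)*(A(2) - 15) = -3*((-1 + 2) - 15) = -3*(1 - 15) = -3*(-14) = 42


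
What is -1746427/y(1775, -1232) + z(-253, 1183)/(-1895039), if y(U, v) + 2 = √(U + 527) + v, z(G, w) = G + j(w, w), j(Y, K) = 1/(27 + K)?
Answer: 2470808942311791493/1743198374762130 + 1746427*√2302/1520454 ≈ 1472.5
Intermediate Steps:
z(G, w) = G + 1/(27 + w)
y(U, v) = -2 + v + √(527 + U) (y(U, v) = -2 + (√(U + 527) + v) = -2 + (√(527 + U) + v) = -2 + (v + √(527 + U)) = -2 + v + √(527 + U))
-1746427/y(1775, -1232) + z(-253, 1183)/(-1895039) = -1746427/(-2 - 1232 + √(527 + 1775)) + ((1 - 253*(27 + 1183))/(27 + 1183))/(-1895039) = -1746427/(-2 - 1232 + √2302) + ((1 - 253*1210)/1210)*(-1/1895039) = -1746427/(-1234 + √2302) + ((1 - 306130)/1210)*(-1/1895039) = -1746427/(-1234 + √2302) + ((1/1210)*(-306129))*(-1/1895039) = -1746427/(-1234 + √2302) - 306129/1210*(-1/1895039) = -1746427/(-1234 + √2302) + 306129/2292997190 = 306129/2292997190 - 1746427/(-1234 + √2302)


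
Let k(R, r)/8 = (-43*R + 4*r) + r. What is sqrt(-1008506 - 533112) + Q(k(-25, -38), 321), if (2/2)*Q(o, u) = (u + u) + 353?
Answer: 995 + 13*I*sqrt(9122) ≈ 995.0 + 1241.6*I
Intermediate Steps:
k(R, r) = -344*R + 40*r (k(R, r) = 8*((-43*R + 4*r) + r) = 8*(-43*R + 5*r) = -344*R + 40*r)
Q(o, u) = 353 + 2*u (Q(o, u) = (u + u) + 353 = 2*u + 353 = 353 + 2*u)
sqrt(-1008506 - 533112) + Q(k(-25, -38), 321) = sqrt(-1008506 - 533112) + (353 + 2*321) = sqrt(-1541618) + (353 + 642) = 13*I*sqrt(9122) + 995 = 995 + 13*I*sqrt(9122)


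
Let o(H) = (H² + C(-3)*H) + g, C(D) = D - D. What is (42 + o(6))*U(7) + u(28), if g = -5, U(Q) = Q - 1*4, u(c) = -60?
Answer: 159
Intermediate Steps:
U(Q) = -4 + Q (U(Q) = Q - 4 = -4 + Q)
C(D) = 0
o(H) = -5 + H² (o(H) = (H² + 0*H) - 5 = (H² + 0) - 5 = H² - 5 = -5 + H²)
(42 + o(6))*U(7) + u(28) = (42 + (-5 + 6²))*(-4 + 7) - 60 = (42 + (-5 + 36))*3 - 60 = (42 + 31)*3 - 60 = 73*3 - 60 = 219 - 60 = 159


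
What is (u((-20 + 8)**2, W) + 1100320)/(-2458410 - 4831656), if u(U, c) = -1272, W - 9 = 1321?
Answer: -549524/3645033 ≈ -0.15076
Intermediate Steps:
W = 1330 (W = 9 + 1321 = 1330)
(u((-20 + 8)**2, W) + 1100320)/(-2458410 - 4831656) = (-1272 + 1100320)/(-2458410 - 4831656) = 1099048/(-7290066) = 1099048*(-1/7290066) = -549524/3645033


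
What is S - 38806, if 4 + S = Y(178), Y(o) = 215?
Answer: -38595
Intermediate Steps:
S = 211 (S = -4 + 215 = 211)
S - 38806 = 211 - 38806 = -38595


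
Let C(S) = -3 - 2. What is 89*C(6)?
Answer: -445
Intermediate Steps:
C(S) = -5
89*C(6) = 89*(-5) = -445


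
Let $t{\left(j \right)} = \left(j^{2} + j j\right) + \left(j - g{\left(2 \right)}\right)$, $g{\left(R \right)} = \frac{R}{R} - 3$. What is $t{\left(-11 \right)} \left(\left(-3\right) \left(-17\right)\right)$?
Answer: $11883$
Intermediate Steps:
$g{\left(R \right)} = -2$ ($g{\left(R \right)} = 1 - 3 = -2$)
$t{\left(j \right)} = 2 + j + 2 j^{2}$ ($t{\left(j \right)} = \left(j^{2} + j j\right) + \left(j - -2\right) = \left(j^{2} + j^{2}\right) + \left(j + 2\right) = 2 j^{2} + \left(2 + j\right) = 2 + j + 2 j^{2}$)
$t{\left(-11 \right)} \left(\left(-3\right) \left(-17\right)\right) = \left(2 - 11 + 2 \left(-11\right)^{2}\right) \left(\left(-3\right) \left(-17\right)\right) = \left(2 - 11 + 2 \cdot 121\right) 51 = \left(2 - 11 + 242\right) 51 = 233 \cdot 51 = 11883$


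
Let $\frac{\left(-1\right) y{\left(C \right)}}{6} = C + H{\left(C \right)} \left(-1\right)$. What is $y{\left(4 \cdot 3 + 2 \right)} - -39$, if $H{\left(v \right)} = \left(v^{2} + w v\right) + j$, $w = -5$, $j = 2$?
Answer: $723$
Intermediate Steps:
$H{\left(v \right)} = 2 + v^{2} - 5 v$ ($H{\left(v \right)} = \left(v^{2} - 5 v\right) + 2 = 2 + v^{2} - 5 v$)
$y{\left(C \right)} = 12 - 36 C + 6 C^{2}$ ($y{\left(C \right)} = - 6 \left(C + \left(2 + C^{2} - 5 C\right) \left(-1\right)\right) = - 6 \left(C - \left(2 + C^{2} - 5 C\right)\right) = - 6 \left(-2 - C^{2} + 6 C\right) = 12 - 36 C + 6 C^{2}$)
$y{\left(4 \cdot 3 + 2 \right)} - -39 = \left(12 - 36 \left(4 \cdot 3 + 2\right) + 6 \left(4 \cdot 3 + 2\right)^{2}\right) - -39 = \left(12 - 36 \left(12 + 2\right) + 6 \left(12 + 2\right)^{2}\right) + 39 = \left(12 - 504 + 6 \cdot 14^{2}\right) + 39 = \left(12 - 504 + 6 \cdot 196\right) + 39 = \left(12 - 504 + 1176\right) + 39 = 684 + 39 = 723$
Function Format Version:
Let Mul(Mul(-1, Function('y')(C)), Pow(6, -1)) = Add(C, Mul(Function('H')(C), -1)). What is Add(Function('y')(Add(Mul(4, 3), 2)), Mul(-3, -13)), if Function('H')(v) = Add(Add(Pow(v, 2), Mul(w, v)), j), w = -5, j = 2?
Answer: 723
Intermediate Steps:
Function('H')(v) = Add(2, Pow(v, 2), Mul(-5, v)) (Function('H')(v) = Add(Add(Pow(v, 2), Mul(-5, v)), 2) = Add(2, Pow(v, 2), Mul(-5, v)))
Function('y')(C) = Add(12, Mul(-36, C), Mul(6, Pow(C, 2))) (Function('y')(C) = Mul(-6, Add(C, Mul(Add(2, Pow(C, 2), Mul(-5, C)), -1))) = Mul(-6, Add(C, Add(-2, Mul(-1, Pow(C, 2)), Mul(5, C)))) = Mul(-6, Add(-2, Mul(-1, Pow(C, 2)), Mul(6, C))) = Add(12, Mul(-36, C), Mul(6, Pow(C, 2))))
Add(Function('y')(Add(Mul(4, 3), 2)), Mul(-3, -13)) = Add(Add(12, Mul(-36, Add(Mul(4, 3), 2)), Mul(6, Pow(Add(Mul(4, 3), 2), 2))), Mul(-3, -13)) = Add(Add(12, Mul(-36, Add(12, 2)), Mul(6, Pow(Add(12, 2), 2))), 39) = Add(Add(12, Mul(-36, 14), Mul(6, Pow(14, 2))), 39) = Add(Add(12, -504, Mul(6, 196)), 39) = Add(Add(12, -504, 1176), 39) = Add(684, 39) = 723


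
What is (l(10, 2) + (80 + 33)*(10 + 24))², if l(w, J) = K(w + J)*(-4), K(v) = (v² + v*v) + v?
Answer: 6980164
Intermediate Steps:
K(v) = v + 2*v² (K(v) = (v² + v²) + v = 2*v² + v = v + 2*v²)
l(w, J) = -4*(J + w)*(1 + 2*J + 2*w) (l(w, J) = ((w + J)*(1 + 2*(w + J)))*(-4) = ((J + w)*(1 + 2*(J + w)))*(-4) = ((J + w)*(1 + (2*J + 2*w)))*(-4) = ((J + w)*(1 + 2*J + 2*w))*(-4) = -4*(J + w)*(1 + 2*J + 2*w))
(l(10, 2) + (80 + 33)*(10 + 24))² = (-4*(2 + 10)*(1 + 2*2 + 2*10) + (80 + 33)*(10 + 24))² = (-4*12*(1 + 4 + 20) + 113*34)² = (-4*12*25 + 3842)² = (-1200 + 3842)² = 2642² = 6980164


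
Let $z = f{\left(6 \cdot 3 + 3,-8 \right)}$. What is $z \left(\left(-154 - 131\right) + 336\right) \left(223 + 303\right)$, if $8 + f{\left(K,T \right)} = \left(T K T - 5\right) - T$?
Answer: $35920014$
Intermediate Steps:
$f{\left(K,T \right)} = -13 - T + K T^{2}$ ($f{\left(K,T \right)} = -8 - \left(5 + T - T K T\right) = -8 - \left(5 + T - K T T\right) = -8 - \left(5 + T - K T^{2}\right) = -13 - T + K T^{2}$)
$z = 1339$ ($z = -13 - -8 + \left(6 \cdot 3 + 3\right) \left(-8\right)^{2} = -13 + 8 + \left(18 + 3\right) 64 = -13 + 8 + 21 \cdot 64 = -13 + 8 + 1344 = 1339$)
$z \left(\left(-154 - 131\right) + 336\right) \left(223 + 303\right) = 1339 \left(\left(-154 - 131\right) + 336\right) \left(223 + 303\right) = 1339 \left(-285 + 336\right) 526 = 1339 \cdot 51 \cdot 526 = 1339 \cdot 26826 = 35920014$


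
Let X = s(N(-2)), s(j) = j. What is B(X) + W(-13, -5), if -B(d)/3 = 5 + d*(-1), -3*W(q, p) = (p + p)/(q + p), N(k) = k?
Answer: -572/27 ≈ -21.185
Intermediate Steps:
W(q, p) = -2*p/(3*(p + q)) (W(q, p) = -(p + p)/(3*(q + p)) = -2*p/(3*(p + q)))
X = -2
B(d) = -15 + 3*d (B(d) = -3*(5 + d*(-1)) = -3*(5 - d) = -15 + 3*d)
B(X) + W(-13, -5) = (-15 + 3*(-2)) - 2*(-5)/(3*(-5) + 3*(-13)) = (-15 - 6) - 2*(-5)/(-15 - 39) = -21 - 2*(-5)/(-54) = -21 - 2*(-5)*(-1/54) = -21 - 5/27 = -572/27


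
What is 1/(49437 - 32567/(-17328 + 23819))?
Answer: 6491/320863000 ≈ 2.0230e-5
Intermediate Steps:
1/(49437 - 32567/(-17328 + 23819)) = 1/(49437 - 32567/6491) = 1/(320863000/6491) = 6491/320863000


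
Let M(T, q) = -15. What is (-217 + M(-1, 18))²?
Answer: 53824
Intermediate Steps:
(-217 + M(-1, 18))² = (-217 - 15)² = (-232)² = 53824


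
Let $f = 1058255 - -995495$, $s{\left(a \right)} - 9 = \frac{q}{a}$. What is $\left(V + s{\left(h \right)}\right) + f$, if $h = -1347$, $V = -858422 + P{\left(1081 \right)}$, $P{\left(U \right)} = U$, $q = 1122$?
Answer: $\frac{537191308}{449} \approx 1.1964 \cdot 10^{6}$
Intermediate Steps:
$V = -857341$ ($V = -858422 + 1081 = -857341$)
$s{\left(a \right)} = 9 + \frac{1122}{a}$
$f = 2053750$ ($f = 1058255 + 995495 = 2053750$)
$\left(V + s{\left(h \right)}\right) + f = \left(-857341 + \left(9 + \frac{1122}{-1347}\right)\right) + 2053750 = \left(-857341 + \left(9 + 1122 \left(- \frac{1}{1347}\right)\right)\right) + 2053750 = \left(-857341 + \left(9 - \frac{374}{449}\right)\right) + 2053750 = \left(-857341 + \frac{3667}{449}\right) + 2053750 = - \frac{384942442}{449} + 2053750 = \frac{537191308}{449}$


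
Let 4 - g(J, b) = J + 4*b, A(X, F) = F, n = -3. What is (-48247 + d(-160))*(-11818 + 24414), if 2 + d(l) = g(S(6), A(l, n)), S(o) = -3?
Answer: -607505080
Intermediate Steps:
g(J, b) = 4 - J - 4*b (g(J, b) = 4 - (J + 4*b) = 4 + (-J - 4*b) = 4 - J - 4*b)
d(l) = 17 (d(l) = -2 + (4 - 1*(-3) - 4*(-3)) = -2 + (4 + 3 + 12) = -2 + 19 = 17)
(-48247 + d(-160))*(-11818 + 24414) = (-48247 + 17)*(-11818 + 24414) = -48230*12596 = -607505080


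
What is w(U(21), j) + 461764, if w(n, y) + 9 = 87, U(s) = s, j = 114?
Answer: 461842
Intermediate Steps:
w(n, y) = 78 (w(n, y) = -9 + 87 = 78)
w(U(21), j) + 461764 = 78 + 461764 = 461842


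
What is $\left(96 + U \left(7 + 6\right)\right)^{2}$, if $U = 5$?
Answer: $25921$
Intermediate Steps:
$\left(96 + U \left(7 + 6\right)\right)^{2} = \left(96 + 5 \left(7 + 6\right)\right)^{2} = \left(96 + 5 \cdot 13\right)^{2} = \left(96 + 65\right)^{2} = 161^{2} = 25921$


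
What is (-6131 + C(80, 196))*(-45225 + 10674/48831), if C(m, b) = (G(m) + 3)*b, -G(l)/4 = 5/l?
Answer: 4116404105064/16277 ≈ 2.5290e+8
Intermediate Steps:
G(l) = -20/l
C(m, b) = b*(3 - 20/m) (C(m, b) = (-20/m + 3)*b = (3 - 20/m)*b = b*(3 - 20/m))
(-6131 + C(80, 196))*(-45225 + 10674/48831) = (-6131 + 196*(-20 + 3*80)/80)*(-45225 + 10674/48831) = (-6131 + 196*(1/80)*(-20 + 240))*(-45225 + 10674*(1/48831)) = (-6131 + 196*(1/80)*220)*(-45225 + 3558/16277) = (-6131 + 539)*(-736123767/16277) = -5592*(-736123767/16277) = 4116404105064/16277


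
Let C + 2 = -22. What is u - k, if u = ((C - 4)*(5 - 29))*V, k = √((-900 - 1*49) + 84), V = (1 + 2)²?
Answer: 6048 - I*√865 ≈ 6048.0 - 29.411*I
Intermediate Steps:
C = -24 (C = -2 - 22 = -24)
V = 9 (V = 3² = 9)
k = I*√865 (k = √((-900 - 49) + 84) = √(-949 + 84) = √(-865) = I*√865 ≈ 29.411*I)
u = 6048 (u = ((-24 - 4)*(5 - 29))*9 = -28*(-24)*9 = 672*9 = 6048)
u - k = 6048 - I*√865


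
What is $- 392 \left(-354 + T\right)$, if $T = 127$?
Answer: $88984$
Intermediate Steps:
$- 392 \left(-354 + T\right) = - 392 \left(-354 + 127\right) = \left(-392\right) \left(-227\right) = 88984$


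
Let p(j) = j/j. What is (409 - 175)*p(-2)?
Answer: 234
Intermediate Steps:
p(j) = 1
(409 - 175)*p(-2) = (409 - 175)*1 = 234*1 = 234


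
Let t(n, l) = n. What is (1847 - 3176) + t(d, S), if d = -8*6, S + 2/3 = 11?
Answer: -1377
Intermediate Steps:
S = 31/3 (S = -2/3 + 11 = 31/3 ≈ 10.333)
d = -48
(1847 - 3176) + t(d, S) = (1847 - 3176) - 48 = -1329 - 48 = -1377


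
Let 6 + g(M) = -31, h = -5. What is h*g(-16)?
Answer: 185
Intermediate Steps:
g(M) = -37 (g(M) = -6 - 31 = -37)
h*g(-16) = -5*(-37) = 185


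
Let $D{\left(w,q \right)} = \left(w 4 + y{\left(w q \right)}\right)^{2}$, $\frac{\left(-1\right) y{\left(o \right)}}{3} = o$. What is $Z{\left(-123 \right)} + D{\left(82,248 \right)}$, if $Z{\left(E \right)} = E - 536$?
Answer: $3682061741$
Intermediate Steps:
$Z{\left(E \right)} = -536 + E$
$y{\left(o \right)} = - 3 o$
$D{\left(w,q \right)} = \left(4 w - 3 q w\right)^{2}$ ($D{\left(w,q \right)} = \left(w 4 - 3 w q\right)^{2} = \left(4 w - 3 q w\right)^{2}$)
$Z{\left(-123 \right)} + D{\left(82,248 \right)} = \left(-536 - 123\right) + 82^{2} \left(-4 + 3 \cdot 248\right)^{2} = -659 + 6724 \left(-4 + 744\right)^{2} = -659 + 6724 \cdot 740^{2} = -659 + 6724 \cdot 547600 = -659 + 3682062400 = 3682061741$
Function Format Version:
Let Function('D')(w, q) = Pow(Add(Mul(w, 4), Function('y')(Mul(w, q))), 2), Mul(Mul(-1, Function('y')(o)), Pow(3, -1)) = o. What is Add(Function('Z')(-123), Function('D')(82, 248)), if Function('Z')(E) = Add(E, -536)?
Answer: 3682061741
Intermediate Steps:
Function('Z')(E) = Add(-536, E)
Function('y')(o) = Mul(-3, o)
Function('D')(w, q) = Pow(Add(Mul(4, w), Mul(-3, q, w)), 2) (Function('D')(w, q) = Pow(Add(Mul(w, 4), Mul(-3, Mul(w, q))), 2) = Pow(Add(Mul(4, w), Mul(-3, Mul(q, w))), 2) = Pow(Add(Mul(4, w), Mul(-3, q, w)), 2))
Add(Function('Z')(-123), Function('D')(82, 248)) = Add(Add(-536, -123), Mul(Pow(82, 2), Pow(Add(-4, Mul(3, 248)), 2))) = Add(-659, Mul(6724, Pow(Add(-4, 744), 2))) = Add(-659, Mul(6724, Pow(740, 2))) = Add(-659, Mul(6724, 547600)) = Add(-659, 3682062400) = 3682061741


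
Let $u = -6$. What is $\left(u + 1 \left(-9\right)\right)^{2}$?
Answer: $225$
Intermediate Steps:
$\left(u + 1 \left(-9\right)\right)^{2} = \left(-6 + 1 \left(-9\right)\right)^{2} = \left(-6 - 9\right)^{2} = \left(-15\right)^{2} = 225$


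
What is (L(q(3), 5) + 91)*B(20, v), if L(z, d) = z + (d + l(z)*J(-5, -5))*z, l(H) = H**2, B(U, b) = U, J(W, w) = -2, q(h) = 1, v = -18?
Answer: 1900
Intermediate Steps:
L(z, d) = z + z*(d - 2*z**2) (L(z, d) = z + (d + z**2*(-2))*z = z + (d - 2*z**2)*z = z + z*(d - 2*z**2))
(L(q(3), 5) + 91)*B(20, v) = (1*(1 + 5 - 2*1**2) + 91)*20 = (1*(1 + 5 - 2*1) + 91)*20 = (1*(1 + 5 - 2) + 91)*20 = (1*4 + 91)*20 = (4 + 91)*20 = 95*20 = 1900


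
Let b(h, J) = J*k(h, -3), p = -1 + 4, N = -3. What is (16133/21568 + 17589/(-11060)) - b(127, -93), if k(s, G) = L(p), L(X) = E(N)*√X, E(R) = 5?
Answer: -50232143/59635520 + 465*√3 ≈ 804.56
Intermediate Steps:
p = 3
L(X) = 5*√X
k(s, G) = 5*√3
b(h, J) = 5*J*√3 (b(h, J) = J*(5*√3) = 5*J*√3)
(16133/21568 + 17589/(-11060)) - b(127, -93) = (16133/21568 + 17589/(-11060)) - 5*(-93)*√3 = (16133*(1/21568) + 17589*(-1/11060)) - (-465)*√3 = (16133/21568 - 17589/11060) + 465*√3 = -50232143/59635520 + 465*√3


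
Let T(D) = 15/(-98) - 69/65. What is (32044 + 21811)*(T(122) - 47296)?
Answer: -3245121961147/1274 ≈ -2.5472e+9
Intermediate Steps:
T(D) = -7737/6370 (T(D) = 15*(-1/98) - 69*1/65 = -15/98 - 69/65 = -7737/6370)
(32044 + 21811)*(T(122) - 47296) = (32044 + 21811)*(-7737/6370 - 47296) = 53855*(-301283257/6370) = -3245121961147/1274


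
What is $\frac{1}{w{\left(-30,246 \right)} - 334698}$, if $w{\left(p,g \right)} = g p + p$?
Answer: $- \frac{1}{342108} \approx -2.9231 \cdot 10^{-6}$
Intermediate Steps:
$w{\left(p,g \right)} = p + g p$
$\frac{1}{w{\left(-30,246 \right)} - 334698} = \frac{1}{- 30 \left(1 + 246\right) - 334698} = \frac{1}{\left(-30\right) 247 - 334698} = \frac{1}{-7410 - 334698} = \frac{1}{-342108} = - \frac{1}{342108}$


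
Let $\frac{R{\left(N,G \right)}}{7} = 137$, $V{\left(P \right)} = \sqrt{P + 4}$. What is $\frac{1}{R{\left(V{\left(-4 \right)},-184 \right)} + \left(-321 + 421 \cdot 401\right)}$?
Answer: $\frac{1}{169459} \approx 5.9011 \cdot 10^{-6}$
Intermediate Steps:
$V{\left(P \right)} = \sqrt{4 + P}$
$R{\left(N,G \right)} = 959$ ($R{\left(N,G \right)} = 7 \cdot 137 = 959$)
$\frac{1}{R{\left(V{\left(-4 \right)},-184 \right)} + \left(-321 + 421 \cdot 401\right)} = \frac{1}{959 + \left(-321 + 421 \cdot 401\right)} = \frac{1}{959 + \left(-321 + 168821\right)} = \frac{1}{959 + 168500} = \frac{1}{169459}$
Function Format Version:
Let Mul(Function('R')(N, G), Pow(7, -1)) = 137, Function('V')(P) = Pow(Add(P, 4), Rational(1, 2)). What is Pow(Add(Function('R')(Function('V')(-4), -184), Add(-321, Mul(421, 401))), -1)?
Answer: Rational(1, 169459) ≈ 5.9011e-6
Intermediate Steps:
Function('V')(P) = Pow(Add(4, P), Rational(1, 2))
Function('R')(N, G) = 959 (Function('R')(N, G) = Mul(7, 137) = 959)
Pow(Add(Function('R')(Function('V')(-4), -184), Add(-321, Mul(421, 401))), -1) = Pow(Add(959, Add(-321, Mul(421, 401))), -1) = Pow(Add(959, Add(-321, 168821)), -1) = Pow(Add(959, 168500), -1) = Pow(169459, -1) = Rational(1, 169459)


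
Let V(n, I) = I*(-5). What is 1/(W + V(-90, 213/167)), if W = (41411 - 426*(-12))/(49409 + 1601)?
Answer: -8518670/46556309 ≈ -0.18298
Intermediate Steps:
V(n, I) = -5*I
W = 46523/51010 (W = (41411 + 5112)/51010 = 46523*(1/51010) = 46523/51010 ≈ 0.91204)
1/(W + V(-90, 213/167)) = 1/(46523/51010 - 1065/167) = 1/(-46556309/8518670) = -8518670/46556309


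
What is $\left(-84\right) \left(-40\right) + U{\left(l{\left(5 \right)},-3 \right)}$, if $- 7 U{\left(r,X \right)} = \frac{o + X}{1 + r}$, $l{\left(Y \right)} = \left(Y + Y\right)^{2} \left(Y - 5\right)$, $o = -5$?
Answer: $\frac{23528}{7} \approx 3361.1$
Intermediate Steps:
$l{\left(Y \right)} = 4 Y^{2} \left(-5 + Y\right)$ ($l{\left(Y \right)} = \left(2 Y\right)^{2} \left(-5 + Y\right) = 4 Y^{2} \left(-5 + Y\right)$)
$U{\left(r,X \right)} = - \frac{-5 + X}{7 \left(1 + r\right)}$ ($U{\left(r,X \right)} = - \frac{\left(-5 + X\right) \frac{1}{1 + r}}{7} = - \frac{\frac{1}{1 + r} \left(-5 + X\right)}{7} = - \frac{-5 + X}{7 \left(1 + r\right)}$)
$\left(-84\right) \left(-40\right) + U{\left(l{\left(5 \right)},-3 \right)} = \left(-84\right) \left(-40\right) + \frac{5 - -3}{7 \left(1 + 4 \cdot 5^{2} \left(-5 + 5\right)\right)} = 3360 + \frac{5 + 3}{7 \left(1 + 4 \cdot 25 \cdot 0\right)} = 3360 + \frac{1}{7} \frac{1}{1 + 0} \cdot 8 = 3360 + \frac{1}{7} \cdot 1^{-1} \cdot 8 = 3360 + \frac{1}{7} \cdot 1 \cdot 8 = 3360 + \frac{8}{7} = \frac{23528}{7}$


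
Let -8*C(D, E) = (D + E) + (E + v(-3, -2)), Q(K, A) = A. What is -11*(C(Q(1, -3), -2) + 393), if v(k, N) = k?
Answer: -17347/4 ≈ -4336.8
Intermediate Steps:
C(D, E) = 3/8 - E/4 - D/8 (C(D, E) = -((D + E) + (E - 3))/8 = -((D + E) + (-3 + E))/8 = -(-3 + D + 2*E)/8 = 3/8 - E/4 - D/8)
-11*(C(Q(1, -3), -2) + 393) = -11*((3/8 - 1/4*(-2) - 1/8*(-3)) + 393) = -11*((3/8 + 1/2 + 3/8) + 393) = -11*(5/4 + 393) = -11*1577/4 = -17347/4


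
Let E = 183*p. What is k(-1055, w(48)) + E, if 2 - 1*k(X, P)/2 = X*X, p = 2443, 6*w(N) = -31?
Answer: -1778977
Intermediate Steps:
w(N) = -31/6 (w(N) = (1/6)*(-31) = -31/6)
k(X, P) = 4 - 2*X**2 (k(X, P) = 4 - 2*X*X = 4 - 2*X**2)
E = 447069 (E = 183*2443 = 447069)
k(-1055, w(48)) + E = (4 - 2*(-1055)**2) + 447069 = (4 - 2*1113025) + 447069 = (4 - 2226050) + 447069 = -2226046 + 447069 = -1778977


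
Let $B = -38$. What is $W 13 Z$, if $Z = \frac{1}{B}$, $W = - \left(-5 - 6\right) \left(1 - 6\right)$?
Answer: $\frac{715}{38} \approx 18.816$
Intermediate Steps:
$W = -55$ ($W = - \left(-11\right) \left(-5\right) = \left(-1\right) 55 = -55$)
$Z = - \frac{1}{38}$ ($Z = \frac{1}{-38} = - \frac{1}{38} \approx -0.026316$)
$W 13 Z = \left(-55\right) 13 \left(- \frac{1}{38}\right) = \left(-715\right) \left(- \frac{1}{38}\right) = \frac{715}{38}$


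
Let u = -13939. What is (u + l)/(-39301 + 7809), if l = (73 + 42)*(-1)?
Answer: 7027/15746 ≈ 0.44627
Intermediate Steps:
l = -115 (l = 115*(-1) = -115)
(u + l)/(-39301 + 7809) = (-13939 - 115)/(-39301 + 7809) = -14054/(-31492) = -14054*(-1/31492) = 7027/15746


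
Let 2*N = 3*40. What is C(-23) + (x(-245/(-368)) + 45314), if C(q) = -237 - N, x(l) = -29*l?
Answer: 16559151/368 ≈ 44998.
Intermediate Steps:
N = 60 (N = (3*40)/2 = (½)*120 = 60)
C(q) = -297 (C(q) = -237 - 1*60 = -237 - 60 = -297)
C(-23) + (x(-245/(-368)) + 45314) = -297 + (-(-7105)/(-368) + 45314) = -297 + (-(-7105)*(-1)/368 + 45314) = -297 + (-29*245/368 + 45314) = -297 + (-7105/368 + 45314) = -297 + 16668447/368 = 16559151/368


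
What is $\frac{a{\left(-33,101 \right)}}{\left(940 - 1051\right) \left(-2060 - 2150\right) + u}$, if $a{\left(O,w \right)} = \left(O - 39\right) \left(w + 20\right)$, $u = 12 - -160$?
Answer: $- \frac{4356}{233741} \approx -0.018636$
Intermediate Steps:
$u = 172$ ($u = 12 + 160 = 172$)
$a{\left(O,w \right)} = \left(-39 + O\right) \left(20 + w\right)$
$\frac{a{\left(-33,101 \right)}}{\left(940 - 1051\right) \left(-2060 - 2150\right) + u} = \frac{-780 - 3939 + 20 \left(-33\right) - 3333}{\left(940 - 1051\right) \left(-2060 - 2150\right) + 172} = \frac{-780 - 3939 - 660 - 3333}{\left(-111\right) \left(-4210\right) + 172} = - \frac{8712}{467310 + 172} = - \frac{8712}{467482} = \left(-8712\right) \frac{1}{467482} = - \frac{4356}{233741}$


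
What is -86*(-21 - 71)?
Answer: 7912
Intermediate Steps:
-86*(-21 - 71) = -86*(-92) = 7912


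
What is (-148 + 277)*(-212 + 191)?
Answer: -2709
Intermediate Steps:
(-148 + 277)*(-212 + 191) = 129*(-21) = -2709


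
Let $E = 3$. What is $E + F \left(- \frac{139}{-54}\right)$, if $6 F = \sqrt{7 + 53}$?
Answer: $3 + \frac{139 \sqrt{15}}{162} \approx 6.3231$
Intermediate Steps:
$F = \frac{\sqrt{15}}{3}$ ($F = \frac{\sqrt{7 + 53}}{6} = \frac{\sqrt{60}}{6} = \frac{2 \sqrt{15}}{6} = \frac{\sqrt{15}}{3} \approx 1.291$)
$E + F \left(- \frac{139}{-54}\right) = 3 + \frac{\sqrt{15}}{3} \left(- \frac{139}{-54}\right) = 3 + \frac{\sqrt{15}}{3} \left(\left(-139\right) \left(- \frac{1}{54}\right)\right) = 3 + \frac{\sqrt{15}}{3} \cdot \frac{139}{54} = 3 + \frac{139 \sqrt{15}}{162}$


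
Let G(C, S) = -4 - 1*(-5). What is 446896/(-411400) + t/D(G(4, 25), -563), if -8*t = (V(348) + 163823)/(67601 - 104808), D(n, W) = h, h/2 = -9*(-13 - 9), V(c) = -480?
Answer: -35166594851/32414738400 ≈ -1.0849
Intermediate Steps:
G(C, S) = 1 (G(C, S) = -4 + 5 = 1)
h = 396 (h = 2*(-9*(-13 - 9)) = 2*(-9*(-22)) = 2*198 = 396)
D(n, W) = 396
t = 163343/297656 (t = -(-480 + 163823)/(8*(67601 - 104808)) = -163343/(8*(-37207)) = -163343*(-1)/(8*37207) = -1/8*(-163343/37207) = 163343/297656 ≈ 0.54876)
446896/(-411400) + t/D(G(4, 25), -563) = 446896/(-411400) + (163343/297656)/396 = 446896*(-1/411400) + (163343/297656)*(1/396) = -3286/3025 + 163343/117871776 = -35166594851/32414738400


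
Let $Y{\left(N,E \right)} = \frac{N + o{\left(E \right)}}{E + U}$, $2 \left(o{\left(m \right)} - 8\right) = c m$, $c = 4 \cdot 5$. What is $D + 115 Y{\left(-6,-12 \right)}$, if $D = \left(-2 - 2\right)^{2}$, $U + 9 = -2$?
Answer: $606$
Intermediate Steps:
$U = -11$ ($U = -9 - 2 = -11$)
$c = 20$
$D = 16$ ($D = \left(-4\right)^{2} = 16$)
$o{\left(m \right)} = 8 + 10 m$ ($o{\left(m \right)} = 8 + \frac{20 m}{2} = 8 + 10 m$)
$Y{\left(N,E \right)} = \frac{8 + N + 10 E}{-11 + E}$ ($Y{\left(N,E \right)} = \frac{N + \left(8 + 10 E\right)}{E - 11} = \frac{8 + N + 10 E}{-11 + E}$)
$D + 115 Y{\left(-6,-12 \right)} = 16 + 115 \frac{8 - 6 + 10 \left(-12\right)}{-11 - 12} = 16 + 115 \frac{8 - 6 - 120}{-23} = 16 + 115 \left(\left(- \frac{1}{23}\right) \left(-118\right)\right) = 16 + 115 \cdot \frac{118}{23} = 16 + 590 = 606$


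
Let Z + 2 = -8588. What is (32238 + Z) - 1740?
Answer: 21908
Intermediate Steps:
Z = -8590 (Z = -2 - 8588 = -8590)
(32238 + Z) - 1740 = (32238 - 8590) - 1740 = 23648 - 1740 = 21908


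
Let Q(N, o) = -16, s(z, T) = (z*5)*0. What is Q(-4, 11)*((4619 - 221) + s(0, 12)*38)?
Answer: -70368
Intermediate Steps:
s(z, T) = 0 (s(z, T) = (5*z)*0 = 0)
Q(-4, 11)*((4619 - 221) + s(0, 12)*38) = -16*((4619 - 221) + 0*38) = -16*(4398 + 0) = -16*4398 = -70368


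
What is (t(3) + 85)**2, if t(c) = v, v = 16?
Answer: 10201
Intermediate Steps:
t(c) = 16
(t(3) + 85)**2 = (16 + 85)**2 = 101**2 = 10201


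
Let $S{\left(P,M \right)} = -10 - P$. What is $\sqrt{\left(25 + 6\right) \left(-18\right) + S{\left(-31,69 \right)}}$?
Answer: $i \sqrt{537} \approx 23.173 i$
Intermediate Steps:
$\sqrt{\left(25 + 6\right) \left(-18\right) + S{\left(-31,69 \right)}} = \sqrt{\left(25 + 6\right) \left(-18\right) - -21} = \sqrt{31 \left(-18\right) + \left(-10 + 31\right)} = \sqrt{-558 + 21} = \sqrt{-537} = i \sqrt{537}$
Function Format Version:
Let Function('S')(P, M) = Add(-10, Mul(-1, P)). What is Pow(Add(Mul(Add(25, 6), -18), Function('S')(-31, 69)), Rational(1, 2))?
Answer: Mul(I, Pow(537, Rational(1, 2))) ≈ Mul(23.173, I)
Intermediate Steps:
Pow(Add(Mul(Add(25, 6), -18), Function('S')(-31, 69)), Rational(1, 2)) = Pow(Add(Mul(Add(25, 6), -18), Add(-10, Mul(-1, -31))), Rational(1, 2)) = Pow(Add(Mul(31, -18), Add(-10, 31)), Rational(1, 2)) = Pow(Add(-558, 21), Rational(1, 2)) = Pow(-537, Rational(1, 2)) = Mul(I, Pow(537, Rational(1, 2)))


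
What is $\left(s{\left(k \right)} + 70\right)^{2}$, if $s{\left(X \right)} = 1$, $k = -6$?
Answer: $5041$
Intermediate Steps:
$\left(s{\left(k \right)} + 70\right)^{2} = \left(1 + 70\right)^{2} = 71^{2} = 5041$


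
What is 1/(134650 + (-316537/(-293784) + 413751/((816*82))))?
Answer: 819069792/110293694723947 ≈ 7.4263e-6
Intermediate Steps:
1/(134650 + (-316537/(-293784) + 413751/((816*82)))) = 1/(134650 + (-316537*(-1/293784) + 413751/66912)) = 1/(134650 + (316537/293784 + 413751*(1/66912))) = 1/(134650 + (316537/293784 + 137917/22304)) = 1/(134650 + 5947231147/819069792) = 1/(110293694723947/819069792) = 819069792/110293694723947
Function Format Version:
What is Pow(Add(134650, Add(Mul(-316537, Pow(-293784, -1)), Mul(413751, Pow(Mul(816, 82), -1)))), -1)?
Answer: Rational(819069792, 110293694723947) ≈ 7.4263e-6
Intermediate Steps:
Pow(Add(134650, Add(Mul(-316537, Pow(-293784, -1)), Mul(413751, Pow(Mul(816, 82), -1)))), -1) = Pow(Add(134650, Add(Mul(-316537, Rational(-1, 293784)), Mul(413751, Pow(66912, -1)))), -1) = Pow(Add(134650, Add(Rational(316537, 293784), Mul(413751, Rational(1, 66912)))), -1) = Pow(Add(134650, Add(Rational(316537, 293784), Rational(137917, 22304))), -1) = Pow(Add(134650, Rational(5947231147, 819069792)), -1) = Pow(Rational(110293694723947, 819069792), -1) = Rational(819069792, 110293694723947)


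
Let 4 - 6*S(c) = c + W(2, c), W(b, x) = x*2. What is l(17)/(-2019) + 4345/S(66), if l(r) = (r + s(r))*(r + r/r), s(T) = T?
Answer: -8792343/65281 ≈ -134.68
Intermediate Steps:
W(b, x) = 2*x
l(r) = 2*r*(1 + r) (l(r) = (r + r)*(r + r/r) = (2*r)*(r + 1) = (2*r)*(1 + r) = 2*r*(1 + r))
S(c) = ⅔ - c/2 (S(c) = ⅔ - (c + 2*c)/6 = ⅔ - c/2)
l(17)/(-2019) + 4345/S(66) = (2*17*(1 + 17))/(-2019) + 4345/(⅔ - ½*66) = (2*17*18)*(-1/2019) + 4345/(⅔ - 33) = 612*(-1/2019) + 4345/(-97/3) = -204/673 + 4345*(-3/97) = -204/673 - 13035/97 = -8792343/65281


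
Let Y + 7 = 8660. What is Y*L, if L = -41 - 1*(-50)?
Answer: 77877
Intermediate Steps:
Y = 8653 (Y = -7 + 8660 = 8653)
L = 9 (L = -41 + 50 = 9)
Y*L = 8653*9 = 77877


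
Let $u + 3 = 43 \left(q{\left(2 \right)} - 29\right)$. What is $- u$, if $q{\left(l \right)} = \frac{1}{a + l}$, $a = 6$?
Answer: $\frac{9957}{8} \approx 1244.6$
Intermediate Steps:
$q{\left(l \right)} = \frac{1}{6 + l}$
$u = - \frac{9957}{8}$ ($u = -3 + 43 \left(\frac{1}{6 + 2} - 29\right) = -3 + 43 \left(\frac{1}{8} - 29\right) = -3 + 43 \left(- \frac{231}{8}\right) = -3 - \frac{9933}{8} = - \frac{9957}{8} \approx -1244.6$)
$- u = \left(-1\right) \left(- \frac{9957}{8}\right) = \frac{9957}{8}$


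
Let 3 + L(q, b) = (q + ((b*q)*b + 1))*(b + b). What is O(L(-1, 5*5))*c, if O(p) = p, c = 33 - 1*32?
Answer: -31253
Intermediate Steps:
c = 1 (c = 33 - 32 = 1)
L(q, b) = -3 + 2*b*(1 + q + q*b²) (L(q, b) = -3 + (q + ((b*q)*b + 1))*(b + b) = -3 + (q + (q*b² + 1))*(2*b) = -3 + (q + (1 + q*b²))*(2*b) = -3 + (1 + q + q*b²)*(2*b) = -3 + 2*b*(1 + q + q*b²))
O(L(-1, 5*5))*c = (-3 + 2*(5*5) + 2*(5*5)*(-1) + 2*(-1)*(5*5)³)*1 = (-3 + 2*25 + 2*25*(-1) + 2*(-1)*25³)*1 = (-3 + 50 - 50 + 2*(-1)*15625)*1 = (-3 + 50 - 50 - 31250)*1 = -31253*1 = -31253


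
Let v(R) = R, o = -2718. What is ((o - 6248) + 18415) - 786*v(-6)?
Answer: 14165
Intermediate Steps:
((o - 6248) + 18415) - 786*v(-6) = ((-2718 - 6248) + 18415) - 786*(-6) = (-8966 + 18415) + 4716 = 9449 + 4716 = 14165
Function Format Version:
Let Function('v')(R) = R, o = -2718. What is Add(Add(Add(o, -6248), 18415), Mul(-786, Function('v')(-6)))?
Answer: 14165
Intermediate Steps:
Add(Add(Add(o, -6248), 18415), Mul(-786, Function('v')(-6))) = Add(Add(Add(-2718, -6248), 18415), Mul(-786, -6)) = Add(Add(-8966, 18415), 4716) = Add(9449, 4716) = 14165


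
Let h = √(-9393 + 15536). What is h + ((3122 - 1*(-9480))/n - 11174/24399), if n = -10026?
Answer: -7768643/4530081 + √6143 ≈ 76.662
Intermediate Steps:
h = √6143 ≈ 78.377
h + ((3122 - 1*(-9480))/n - 11174/24399) = √6143 + ((3122 - 1*(-9480))/(-10026) - 11174/24399) = √6143 + ((3122 + 9480)*(-1/10026) - 11174*1/24399) = √6143 + (12602*(-1/10026) - 11174/24399) = √6143 + (-6301/5013 - 11174/24399) = √6143 - 7768643/4530081 = -7768643/4530081 + √6143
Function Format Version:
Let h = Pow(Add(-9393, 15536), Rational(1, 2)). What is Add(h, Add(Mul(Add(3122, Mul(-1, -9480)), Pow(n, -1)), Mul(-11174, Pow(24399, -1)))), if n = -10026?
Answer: Add(Rational(-7768643, 4530081), Pow(6143, Rational(1, 2))) ≈ 76.662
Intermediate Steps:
h = Pow(6143, Rational(1, 2)) ≈ 78.377
Add(h, Add(Mul(Add(3122, Mul(-1, -9480)), Pow(n, -1)), Mul(-11174, Pow(24399, -1)))) = Add(Pow(6143, Rational(1, 2)), Add(Mul(Add(3122, Mul(-1, -9480)), Pow(-10026, -1)), Mul(-11174, Pow(24399, -1)))) = Add(Pow(6143, Rational(1, 2)), Add(Mul(Add(3122, 9480), Rational(-1, 10026)), Mul(-11174, Rational(1, 24399)))) = Add(Pow(6143, Rational(1, 2)), Add(Mul(12602, Rational(-1, 10026)), Rational(-11174, 24399))) = Add(Pow(6143, Rational(1, 2)), Add(Rational(-6301, 5013), Rational(-11174, 24399))) = Add(Pow(6143, Rational(1, 2)), Rational(-7768643, 4530081)) = Add(Rational(-7768643, 4530081), Pow(6143, Rational(1, 2)))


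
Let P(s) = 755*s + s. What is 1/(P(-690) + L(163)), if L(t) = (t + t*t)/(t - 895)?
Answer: -183/95466803 ≈ -1.9169e-6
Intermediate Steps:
P(s) = 756*s
L(t) = (t + t²)/(-895 + t)
1/(P(-690) + L(163)) = 1/(756*(-690) + 163*(1 + 163)/(-895 + 163)) = 1/(-521640 + 163*164/(-732)) = 1/(-521640 + 163*(-1/732)*164) = 1/(-521640 - 6683/183) = 1/(-95466803/183) = -183/95466803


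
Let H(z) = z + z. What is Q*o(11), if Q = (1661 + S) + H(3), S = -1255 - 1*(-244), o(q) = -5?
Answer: -3280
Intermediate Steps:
H(z) = 2*z
S = -1011 (S = -1255 + 244 = -1011)
Q = 656 (Q = (1661 - 1011) + 2*3 = 650 + 6 = 656)
Q*o(11) = 656*(-5) = -3280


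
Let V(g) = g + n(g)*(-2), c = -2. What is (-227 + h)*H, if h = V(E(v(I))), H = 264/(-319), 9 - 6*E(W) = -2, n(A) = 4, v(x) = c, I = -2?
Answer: 5596/29 ≈ 192.97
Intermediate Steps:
v(x) = -2
E(W) = 11/6 (E(W) = 3/2 - ⅙*(-2) = 3/2 + ⅓ = 11/6)
H = -24/29 (H = 264*(-1/319) = -24/29 ≈ -0.82759)
V(g) = -8 + g (V(g) = g + 4*(-2) = g - 8 = -8 + g)
h = -37/6 (h = -8 + 11/6 = -37/6 ≈ -6.1667)
(-227 + h)*H = (-227 - 37/6)*(-24/29) = -1399/6*(-24/29) = 5596/29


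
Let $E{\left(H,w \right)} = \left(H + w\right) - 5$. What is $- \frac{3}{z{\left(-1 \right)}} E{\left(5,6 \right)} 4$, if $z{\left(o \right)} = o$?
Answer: $72$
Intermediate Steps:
$E{\left(H,w \right)} = -5 + H + w$
$- \frac{3}{z{\left(-1 \right)}} E{\left(5,6 \right)} 4 = - \frac{3}{-1} \left(-5 + 5 + 6\right) 4 = \left(-3\right) \left(-1\right) 6 \cdot 4 = 3 \cdot 6 \cdot 4 = 18 \cdot 4 = 72$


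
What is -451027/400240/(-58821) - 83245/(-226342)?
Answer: 979949458674017/2664330195933840 ≈ 0.36780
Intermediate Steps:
-451027/400240/(-58821) - 83245/(-226342) = -451027*1/400240*(-1/58821) - 83245*(-1/226342) = -451027/400240*(-1/58821) + 83245/226342 = 451027/23542517040 + 83245/226342 = 979949458674017/2664330195933840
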